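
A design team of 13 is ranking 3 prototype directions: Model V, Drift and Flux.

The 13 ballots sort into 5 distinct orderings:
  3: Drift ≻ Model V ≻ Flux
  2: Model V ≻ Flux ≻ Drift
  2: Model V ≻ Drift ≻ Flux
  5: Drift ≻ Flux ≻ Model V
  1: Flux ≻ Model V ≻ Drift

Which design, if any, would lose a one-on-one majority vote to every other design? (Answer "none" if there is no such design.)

Head-to-head results (13 engineers):
Model V–Drift: Drift 8–5.
Model V vs Flux: 3+2+2 = 7 for Model V, 6 for Flux — Model V by 7–6.
Drift–Flux: Drift 10–3.
Flux loses to every other design — it is the Condorcet loser.

Flux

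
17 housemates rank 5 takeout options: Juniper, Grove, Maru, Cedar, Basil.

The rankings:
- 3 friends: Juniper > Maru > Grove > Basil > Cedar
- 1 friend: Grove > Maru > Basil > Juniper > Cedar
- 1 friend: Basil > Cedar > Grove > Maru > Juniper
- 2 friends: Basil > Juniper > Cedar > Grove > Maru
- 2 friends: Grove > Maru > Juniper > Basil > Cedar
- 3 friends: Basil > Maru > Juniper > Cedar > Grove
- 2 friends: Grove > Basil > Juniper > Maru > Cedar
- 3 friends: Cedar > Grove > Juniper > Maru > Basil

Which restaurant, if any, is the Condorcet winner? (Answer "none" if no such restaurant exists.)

none

Head-to-head results (17 friends):
Juniper–Grove: Grove 9–8.
Juniper–Maru: Juniper 10–7.
Juniper vs Cedar: 3+1+2+2+3+2 = 13 for Juniper, 4 for Cedar — Juniper by 13–4.
Juniper vs Basil: Basil, 9–8.
Grove–Maru: Grove 11–6.
Grove vs Cedar: Cedar wins 9–8.
Grove vs Basil: Grove wins 11–6.
Maru vs Cedar: Maru wins 11–6.
Maru vs Basil: Maru wins 9–8.
Cedar vs Basil: 3 for Cedar, 14 for Basil — Basil by 14–3.
Each restaurant drops at least one matchup (Juniper loses to Grove; Grove loses to Cedar; Maru loses to Juniper; Cedar loses to Juniper; Basil loses to Grove); the cycle Juniper beats Maru beats Basil beats Juniper rules out a Condorcet winner.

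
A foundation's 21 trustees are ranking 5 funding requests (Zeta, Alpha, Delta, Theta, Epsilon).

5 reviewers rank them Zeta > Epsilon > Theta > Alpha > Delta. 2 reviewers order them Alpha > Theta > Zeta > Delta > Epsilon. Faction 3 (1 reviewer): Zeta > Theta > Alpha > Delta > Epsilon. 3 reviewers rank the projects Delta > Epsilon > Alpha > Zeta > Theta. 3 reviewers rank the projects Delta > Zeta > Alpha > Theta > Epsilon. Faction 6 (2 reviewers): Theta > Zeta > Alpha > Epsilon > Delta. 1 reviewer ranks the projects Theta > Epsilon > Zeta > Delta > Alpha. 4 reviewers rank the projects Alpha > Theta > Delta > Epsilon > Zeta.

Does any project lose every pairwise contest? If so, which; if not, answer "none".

Epsilon

Pairwise majorities:
Zeta vs Alpha: 5+1+3+2+1 = 12 for Zeta, 9 for Alpha — Zeta by 12–9.
Zeta–Delta: Zeta 11–10.
Zeta vs Theta: Zeta wins 12–9.
Zeta vs Epsilon: Zeta wins 13–8.
Alpha vs Delta: Alpha preferred on 5+2+1+2+4 = 14 ballots; Alpha wins 14–7.
Alpha vs Theta: Alpha wins 12–9.
Alpha vs Epsilon: 2+1+3+2+4 = 12 for Alpha, 9 for Epsilon — Alpha by 12–9.
Delta vs Theta: 6 to 15, Theta.
Delta vs Epsilon: 13 to 8, Delta.
Theta vs Epsilon: Theta, 13–8.
Only Epsilon has no wins; Epsilon is the Condorcet loser.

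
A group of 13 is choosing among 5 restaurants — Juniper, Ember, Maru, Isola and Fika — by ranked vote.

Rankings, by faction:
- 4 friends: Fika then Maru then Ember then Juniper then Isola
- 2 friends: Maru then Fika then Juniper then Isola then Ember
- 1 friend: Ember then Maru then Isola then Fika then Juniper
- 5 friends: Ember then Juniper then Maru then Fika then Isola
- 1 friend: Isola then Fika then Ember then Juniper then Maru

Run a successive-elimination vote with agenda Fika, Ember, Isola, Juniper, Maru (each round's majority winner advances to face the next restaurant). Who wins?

Round 1: Fika vs Ember — 7–6, Fika advances.
Round 2: Fika vs Isola — 11–2, Fika advances.
Round 3: Fika vs Juniper — 8–5, Fika advances.
Round 4: Fika vs Maru — 5–8, Maru advances.
Maru survives the agenda.

Maru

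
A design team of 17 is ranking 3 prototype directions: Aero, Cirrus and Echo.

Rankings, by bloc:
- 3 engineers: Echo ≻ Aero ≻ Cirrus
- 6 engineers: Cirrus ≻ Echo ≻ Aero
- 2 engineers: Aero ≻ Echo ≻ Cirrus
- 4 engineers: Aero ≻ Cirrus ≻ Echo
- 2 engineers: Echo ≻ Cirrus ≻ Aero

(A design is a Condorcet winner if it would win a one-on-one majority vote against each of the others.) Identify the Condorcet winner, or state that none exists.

Head-to-head results (17 engineers):
Aero vs Cirrus: Aero preferred on 3+2+4 = 9 ballots; Aero wins 9–8.
Aero vs Echo: Aero is ranked higher on 2+4 = 6 ballots, Echo on 11. Echo wins 11–6.
Cirrus vs Echo: Cirrus is ranked higher on 6+4 = 10 ballots, Echo on 7. Cirrus wins 10–7.
No design is unbeaten: Aero loses to Echo; Cirrus loses to Aero; Echo loses to Cirrus. In particular Aero beats Cirrus beats Echo beats Aero is a majority cycle — no Condorcet winner exists.

none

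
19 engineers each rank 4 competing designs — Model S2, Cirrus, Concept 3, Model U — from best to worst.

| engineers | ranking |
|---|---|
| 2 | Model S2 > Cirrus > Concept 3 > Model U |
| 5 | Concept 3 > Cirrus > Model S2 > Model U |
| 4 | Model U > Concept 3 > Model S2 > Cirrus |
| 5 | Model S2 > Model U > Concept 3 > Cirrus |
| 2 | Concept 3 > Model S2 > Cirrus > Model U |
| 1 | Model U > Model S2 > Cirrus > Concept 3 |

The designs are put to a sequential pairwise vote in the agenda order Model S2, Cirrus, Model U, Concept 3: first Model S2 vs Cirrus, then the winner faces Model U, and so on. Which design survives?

Round 1: Model S2 vs Cirrus — 14–5, Model S2 advances.
Round 2: Model S2 vs Model U — 14–5, Model S2 advances.
Round 3: Model S2 vs Concept 3 — 8–11, Concept 3 advances.
The agenda winner is Concept 3.

Concept 3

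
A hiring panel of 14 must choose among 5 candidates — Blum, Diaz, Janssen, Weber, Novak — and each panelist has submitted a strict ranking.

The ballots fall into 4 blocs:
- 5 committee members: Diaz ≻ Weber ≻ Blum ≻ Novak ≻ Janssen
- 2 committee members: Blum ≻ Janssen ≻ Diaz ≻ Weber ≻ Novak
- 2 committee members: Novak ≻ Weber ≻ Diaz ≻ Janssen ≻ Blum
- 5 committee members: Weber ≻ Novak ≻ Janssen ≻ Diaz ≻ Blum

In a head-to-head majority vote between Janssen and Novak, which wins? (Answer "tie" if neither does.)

Ballots ranking Janssen above Novak: 2.
Ballots ranking Novak above Janssen: 14 − 2 = 12.
Novak wins the head-to-head 12–2.

Novak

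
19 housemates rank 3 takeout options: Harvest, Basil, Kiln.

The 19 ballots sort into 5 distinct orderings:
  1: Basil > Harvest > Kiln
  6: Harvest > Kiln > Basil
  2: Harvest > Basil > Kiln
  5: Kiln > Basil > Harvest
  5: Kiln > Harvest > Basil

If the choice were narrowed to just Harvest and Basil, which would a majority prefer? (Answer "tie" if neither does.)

Ballots ranking Harvest above Basil: 6 + 2 + 5 = 13.
Ballots ranking Basil above Harvest: 19 − 13 = 6.
Harvest wins the head-to-head 13–6.

Harvest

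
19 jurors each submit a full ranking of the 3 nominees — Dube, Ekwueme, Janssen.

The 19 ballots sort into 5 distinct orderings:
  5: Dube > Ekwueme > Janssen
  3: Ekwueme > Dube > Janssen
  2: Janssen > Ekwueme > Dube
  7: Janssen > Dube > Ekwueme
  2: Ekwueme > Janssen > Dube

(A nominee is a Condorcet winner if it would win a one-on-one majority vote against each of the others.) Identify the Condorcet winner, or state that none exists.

Check each pair by majority over 19 ballots:
Dube vs Ekwueme: 12 to 7, Dube.
Dube vs Janssen: Dube is ranked higher on 5+3 = 8 ballots, Janssen on 11. Janssen wins 11–8.
Ekwueme vs Janssen: 5+3+2 = 10 for Ekwueme, 9 for Janssen — Ekwueme by 10–9.
No nominee is unbeaten: Dube loses to Janssen; Ekwueme loses to Dube; Janssen loses to Ekwueme. In particular Dube > Ekwueme > Janssen > Dube is a majority cycle — no Condorcet winner exists.

none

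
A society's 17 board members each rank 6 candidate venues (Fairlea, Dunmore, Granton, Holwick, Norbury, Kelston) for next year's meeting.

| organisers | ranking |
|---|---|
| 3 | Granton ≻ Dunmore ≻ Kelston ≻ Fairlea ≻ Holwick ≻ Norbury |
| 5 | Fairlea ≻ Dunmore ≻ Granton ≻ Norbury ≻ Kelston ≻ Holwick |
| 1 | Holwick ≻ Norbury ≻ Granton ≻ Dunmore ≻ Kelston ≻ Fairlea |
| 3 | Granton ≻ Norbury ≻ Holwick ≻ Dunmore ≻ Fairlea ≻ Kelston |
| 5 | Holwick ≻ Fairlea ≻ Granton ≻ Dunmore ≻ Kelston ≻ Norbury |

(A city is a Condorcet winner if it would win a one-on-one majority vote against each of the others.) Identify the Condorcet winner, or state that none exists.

Check each pair by majority over 17 ballots:
Fairlea–Dunmore: Fairlea 10–7.
Fairlea vs Granton: Fairlea preferred on 5+5 = 10 ballots; Fairlea wins 10–7.
Fairlea vs Holwick: 8 to 9, Holwick.
Fairlea vs Norbury: 13 to 4, Fairlea.
Fairlea vs Kelston: 13 to 4, Fairlea.
Dunmore vs Granton: Dunmore is ranked higher on 5 ballots, Granton on 12. Granton wins 12–5.
Dunmore vs Holwick: Holwick, 9–8.
Dunmore vs Norbury: 13 to 4, Dunmore.
Dunmore–Kelston: Dunmore 17–0.
Granton vs Holwick: Granton, 11–6.
Granton vs Norbury: Granton preferred on 3+5+3+5 = 16 ballots; Granton wins 16–1.
Granton vs Kelston: Granton wins 17–0.
Holwick vs Norbury: Holwick is ranked higher on 3+1+5 = 9 ballots, Norbury on 8. Holwick wins 9–8.
Holwick vs Kelston: Holwick, 9–8.
Norbury vs Kelston: Norbury wins 9–8.
No city is unbeaten: Fairlea loses to Holwick; Dunmore loses to Fairlea; Granton loses to Fairlea; Holwick loses to Granton; Norbury loses to Fairlea; Kelston loses to Fairlea. In particular Fairlea beats Granton beats Holwick beats Fairlea is a majority cycle — no Condorcet winner exists.

none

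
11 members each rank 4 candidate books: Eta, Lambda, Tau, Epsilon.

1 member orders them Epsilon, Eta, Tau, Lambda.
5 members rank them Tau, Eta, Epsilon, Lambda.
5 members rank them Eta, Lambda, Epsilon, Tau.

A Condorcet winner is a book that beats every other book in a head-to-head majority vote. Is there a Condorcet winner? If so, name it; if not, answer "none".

Head-to-head results (11 members):
Eta vs Lambda: Eta, 11–0.
Eta vs Tau: Eta wins 6–5.
Eta vs Epsilon: Eta, 10–1.
Lambda vs Tau: Tau, 6–5.
Lambda vs Epsilon: Epsilon wins 6–5.
Tau vs Epsilon: Epsilon, 6–5.
Eta defeats every rival head-to-head and is the Condorcet winner.

Eta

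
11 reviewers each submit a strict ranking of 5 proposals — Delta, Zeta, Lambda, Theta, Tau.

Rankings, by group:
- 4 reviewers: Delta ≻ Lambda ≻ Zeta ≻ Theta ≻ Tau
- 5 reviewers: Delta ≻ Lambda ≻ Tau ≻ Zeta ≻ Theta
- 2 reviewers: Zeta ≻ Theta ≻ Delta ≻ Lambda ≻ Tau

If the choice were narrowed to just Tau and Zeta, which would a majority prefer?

Zeta

Ballots ranking Tau above Zeta: 5.
Ballots ranking Zeta above Tau: 11 − 5 = 6.
Zeta wins the head-to-head 6–5.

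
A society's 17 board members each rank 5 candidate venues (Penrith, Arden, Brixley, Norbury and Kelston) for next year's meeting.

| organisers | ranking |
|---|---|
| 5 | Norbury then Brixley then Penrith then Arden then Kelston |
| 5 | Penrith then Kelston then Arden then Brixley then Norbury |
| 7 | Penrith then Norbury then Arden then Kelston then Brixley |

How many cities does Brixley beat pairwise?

0

Brixley against each rival (17 organisers):
Brixley vs Penrith: 5 for Brixley, 12 for Penrith — Penrith by 12–5.
Brixley vs Arden: Brixley preferred on 5 ballots; Arden wins 12–5.
Brixley vs Norbury: Brixley is ranked higher on 5 ballots, Norbury on 12. Norbury wins 12–5.
Brixley vs Kelston: Kelston, 12–5.
Brixley beats no one; loses to Penrith, Arden, Norbury, Kelston — 0 pairwise wins.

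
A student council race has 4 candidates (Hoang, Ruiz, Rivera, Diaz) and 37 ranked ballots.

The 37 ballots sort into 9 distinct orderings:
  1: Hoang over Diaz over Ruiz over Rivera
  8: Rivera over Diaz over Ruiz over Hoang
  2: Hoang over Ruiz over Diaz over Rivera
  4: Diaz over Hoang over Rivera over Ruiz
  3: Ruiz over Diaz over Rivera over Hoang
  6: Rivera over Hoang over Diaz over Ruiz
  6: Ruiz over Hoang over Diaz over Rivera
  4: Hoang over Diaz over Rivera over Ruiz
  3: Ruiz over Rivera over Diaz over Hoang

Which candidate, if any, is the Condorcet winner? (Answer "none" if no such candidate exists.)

Head-to-head results (37 voters):
Hoang vs Ruiz: 1+2+4+6+4 = 17 for Hoang, 20 for Ruiz — Ruiz by 20–17.
Hoang vs Rivera: 1+2+4+6+4 = 17 for Hoang, 20 for Rivera — Rivera by 20–17.
Hoang vs Diaz: Hoang is ranked higher on 1+2+6+6+4 = 19 ballots, Diaz on 18. Hoang wins 19–18.
Ruiz vs Rivera: 1+2+3+6+3 = 15 for Ruiz, 22 for Rivera — Rivera by 22–15.
Ruiz vs Diaz: Ruiz is ranked higher on 2+3+6+3 = 14 ballots, Diaz on 23. Diaz wins 23–14.
Rivera vs Diaz: Rivera is ranked higher on 8+6+3 = 17 ballots, Diaz on 20. Diaz wins 20–17.
Every candidate loses at least once (Hoang loses to Ruiz; Ruiz loses to Rivera; Rivera loses to Diaz; Diaz loses to Hoang). The majority relation contains the cycle Hoang beats Diaz beats Ruiz beats Hoang, so there is no Condorcet winner.

none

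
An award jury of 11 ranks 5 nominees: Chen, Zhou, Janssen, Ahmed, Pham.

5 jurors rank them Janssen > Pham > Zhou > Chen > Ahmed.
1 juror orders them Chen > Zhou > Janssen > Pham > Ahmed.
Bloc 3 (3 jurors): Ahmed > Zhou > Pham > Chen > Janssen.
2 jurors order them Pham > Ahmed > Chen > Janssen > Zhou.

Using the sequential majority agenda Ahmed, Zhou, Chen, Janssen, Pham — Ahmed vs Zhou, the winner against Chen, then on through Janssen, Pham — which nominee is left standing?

Janssen

Round 1: Ahmed vs Zhou — 5–6, Zhou advances.
Round 2: Zhou vs Chen — 8–3, Zhou advances.
Round 3: Zhou vs Janssen — 4–7, Janssen advances.
Round 4: Janssen vs Pham — 6–5, Janssen advances.
The agenda winner is Janssen.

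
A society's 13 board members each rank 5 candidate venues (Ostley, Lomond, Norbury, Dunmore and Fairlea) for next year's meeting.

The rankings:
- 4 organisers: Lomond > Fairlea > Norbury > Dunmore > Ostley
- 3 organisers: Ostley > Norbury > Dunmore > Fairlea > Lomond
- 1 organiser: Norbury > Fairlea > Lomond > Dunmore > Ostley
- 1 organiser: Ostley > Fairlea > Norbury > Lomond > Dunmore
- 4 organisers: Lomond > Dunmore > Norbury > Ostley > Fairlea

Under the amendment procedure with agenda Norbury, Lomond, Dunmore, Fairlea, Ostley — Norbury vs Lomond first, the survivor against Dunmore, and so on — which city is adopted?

Lomond

Round 1: Norbury vs Lomond — 5–8, Lomond advances.
Round 2: Lomond vs Dunmore — 10–3, Lomond advances.
Round 3: Lomond vs Fairlea — 8–5, Lomond advances.
Round 4: Lomond vs Ostley — 9–4, Lomond advances.
Lomond survives the agenda.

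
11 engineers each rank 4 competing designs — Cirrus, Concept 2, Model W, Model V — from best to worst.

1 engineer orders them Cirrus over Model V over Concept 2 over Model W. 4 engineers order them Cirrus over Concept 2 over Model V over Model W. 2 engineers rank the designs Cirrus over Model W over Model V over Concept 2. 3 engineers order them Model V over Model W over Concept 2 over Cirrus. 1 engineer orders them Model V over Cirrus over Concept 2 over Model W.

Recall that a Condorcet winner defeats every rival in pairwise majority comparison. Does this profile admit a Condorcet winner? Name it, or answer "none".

Check each pair by majority over 11 ballots:
Cirrus vs Concept 2: Cirrus wins 8–3.
Cirrus vs Model W: Cirrus, 8–3.
Cirrus vs Model V: Cirrus wins 7–4.
Concept 2 vs Model W: Concept 2 wins 6–5.
Concept 2–Model V: Model V 7–4.
Model W–Model V: Model V 9–2.
Cirrus beats each of Concept 2, Model W, Model V — Cirrus is the Condorcet winner.

Cirrus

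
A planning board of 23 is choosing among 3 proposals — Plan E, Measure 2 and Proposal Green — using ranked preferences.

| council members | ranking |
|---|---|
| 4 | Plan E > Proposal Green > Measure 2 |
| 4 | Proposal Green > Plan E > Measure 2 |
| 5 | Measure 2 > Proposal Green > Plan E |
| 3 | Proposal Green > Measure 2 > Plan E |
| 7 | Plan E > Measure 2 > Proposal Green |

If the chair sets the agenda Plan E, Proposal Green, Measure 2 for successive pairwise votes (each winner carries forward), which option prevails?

Round 1: Plan E vs Proposal Green — 11–12, Proposal Green advances.
Round 2: Proposal Green vs Measure 2 — 11–12, Measure 2 advances.
Measure 2 survives the agenda.

Measure 2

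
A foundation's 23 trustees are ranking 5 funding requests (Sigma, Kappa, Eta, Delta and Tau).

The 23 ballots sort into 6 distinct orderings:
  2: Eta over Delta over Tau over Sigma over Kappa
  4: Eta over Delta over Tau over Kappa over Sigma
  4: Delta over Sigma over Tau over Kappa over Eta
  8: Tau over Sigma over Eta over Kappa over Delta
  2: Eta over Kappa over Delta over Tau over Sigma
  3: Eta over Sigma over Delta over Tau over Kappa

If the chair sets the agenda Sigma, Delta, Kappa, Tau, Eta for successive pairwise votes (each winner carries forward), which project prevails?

Round 1: Sigma vs Delta — 11–12, Delta advances.
Round 2: Delta vs Kappa — 13–10, Delta advances.
Round 3: Delta vs Tau — 15–8, Delta advances.
Round 4: Delta vs Eta — 4–19, Eta advances.
Eta survives the agenda.

Eta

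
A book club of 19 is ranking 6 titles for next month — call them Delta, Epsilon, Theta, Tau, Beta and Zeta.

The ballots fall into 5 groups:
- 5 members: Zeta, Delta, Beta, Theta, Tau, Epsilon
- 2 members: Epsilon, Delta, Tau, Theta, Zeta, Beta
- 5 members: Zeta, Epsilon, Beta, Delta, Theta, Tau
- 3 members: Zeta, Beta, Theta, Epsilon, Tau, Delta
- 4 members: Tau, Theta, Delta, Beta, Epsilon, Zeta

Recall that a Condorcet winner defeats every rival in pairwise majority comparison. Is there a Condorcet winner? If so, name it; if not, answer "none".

Zeta

Head-to-head results (19 members):
Delta vs Epsilon: Epsilon wins 10–9.
Delta vs Theta: Delta, 12–7.
Delta vs Tau: Delta, 12–7.
Delta–Beta: Delta 11–8.
Delta vs Zeta: Zeta, 13–6.
Epsilon vs Theta: Theta wins 12–7.
Epsilon vs Tau: Epsilon wins 10–9.
Epsilon vs Beta: Beta wins 12–7.
Epsilon vs Zeta: Zeta, 13–6.
Theta vs Tau: Theta, 13–6.
Theta–Beta: Beta 13–6.
Theta vs Zeta: Zeta, 13–6.
Tau vs Beta: Beta wins 13–6.
Tau–Zeta: Zeta 13–6.
Beta–Zeta: Zeta 15–4.
Zeta beats each of Delta, Epsilon, Theta, Tau, Beta — Zeta is the Condorcet winner.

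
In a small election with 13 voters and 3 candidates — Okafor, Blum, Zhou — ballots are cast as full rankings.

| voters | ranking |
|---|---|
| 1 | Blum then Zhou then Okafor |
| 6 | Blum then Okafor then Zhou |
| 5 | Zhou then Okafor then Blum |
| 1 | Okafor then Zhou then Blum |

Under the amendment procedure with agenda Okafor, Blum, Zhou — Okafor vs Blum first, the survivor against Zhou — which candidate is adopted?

Round 1: Okafor vs Blum — 6–7, Blum advances.
Round 2: Blum vs Zhou — 7–6, Blum advances.
The agenda winner is Blum.

Blum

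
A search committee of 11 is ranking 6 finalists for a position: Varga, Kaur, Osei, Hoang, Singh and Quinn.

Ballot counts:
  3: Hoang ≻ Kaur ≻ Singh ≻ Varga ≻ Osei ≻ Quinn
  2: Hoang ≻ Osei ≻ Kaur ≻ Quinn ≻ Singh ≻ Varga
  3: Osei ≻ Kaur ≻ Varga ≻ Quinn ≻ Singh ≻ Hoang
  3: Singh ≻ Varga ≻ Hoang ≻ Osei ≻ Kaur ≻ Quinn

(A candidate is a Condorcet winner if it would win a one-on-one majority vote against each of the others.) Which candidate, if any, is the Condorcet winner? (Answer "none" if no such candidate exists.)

none

Head-to-head results (11 committee members):
Varga vs Kaur: Kaur wins 8–3.
Varga vs Osei: Varga wins 6–5.
Varga vs Hoang: Varga wins 6–5.
Varga vs Singh: Singh, 8–3.
Varga–Quinn: Varga 9–2.
Kaur vs Osei: Osei, 8–3.
Kaur–Hoang: Hoang 8–3.
Kaur vs Singh: Kaur, 8–3.
Kaur–Quinn: Kaur 11–0.
Osei vs Hoang: Hoang, 8–3.
Osei vs Singh: Singh wins 6–5.
Osei–Quinn: Osei 11–0.
Hoang vs Singh: Singh wins 6–5.
Hoang vs Quinn: Hoang, 8–3.
Singh vs Quinn: Singh, 6–5.
No candidate is unbeaten: Varga loses to Kaur; Kaur loses to Osei; Osei loses to Varga; Hoang loses to Varga; Singh loses to Kaur; Quinn loses to Varga. In particular Varga > Osei > Kaur > Varga is a majority cycle — no Condorcet winner exists.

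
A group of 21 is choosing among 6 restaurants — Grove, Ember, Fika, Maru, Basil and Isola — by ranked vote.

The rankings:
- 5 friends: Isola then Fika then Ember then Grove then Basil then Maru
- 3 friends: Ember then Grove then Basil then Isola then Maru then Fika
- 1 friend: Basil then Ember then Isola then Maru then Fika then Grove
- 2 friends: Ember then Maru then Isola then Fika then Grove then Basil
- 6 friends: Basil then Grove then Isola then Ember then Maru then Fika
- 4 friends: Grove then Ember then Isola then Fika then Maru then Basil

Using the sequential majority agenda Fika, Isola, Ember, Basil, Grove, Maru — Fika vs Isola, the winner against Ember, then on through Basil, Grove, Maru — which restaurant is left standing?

Grove

Round 1: Fika vs Isola — 0–21, Isola advances.
Round 2: Isola vs Ember — 11–10, Isola advances.
Round 3: Isola vs Basil — 11–10, Isola advances.
Round 4: Isola vs Grove — 8–13, Grove advances.
Round 5: Grove vs Maru — 18–3, Grove advances.
The agenda winner is Grove.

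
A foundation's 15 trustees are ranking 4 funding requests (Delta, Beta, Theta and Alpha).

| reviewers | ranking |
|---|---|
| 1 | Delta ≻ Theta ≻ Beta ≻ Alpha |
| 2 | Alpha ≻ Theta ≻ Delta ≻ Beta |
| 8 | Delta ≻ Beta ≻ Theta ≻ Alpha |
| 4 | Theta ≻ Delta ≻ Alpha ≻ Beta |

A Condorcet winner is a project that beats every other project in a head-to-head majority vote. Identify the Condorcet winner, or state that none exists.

Delta

Check each pair by majority over 15 ballots:
Delta vs Beta: Delta, 15–0.
Delta vs Theta: Delta wins 9–6.
Delta vs Alpha: Delta wins 13–2.
Beta vs Theta: Beta wins 8–7.
Beta–Alpha: Beta 9–6.
Theta–Alpha: Theta 13–2.
Only Delta has no losses; Delta is the Condorcet winner.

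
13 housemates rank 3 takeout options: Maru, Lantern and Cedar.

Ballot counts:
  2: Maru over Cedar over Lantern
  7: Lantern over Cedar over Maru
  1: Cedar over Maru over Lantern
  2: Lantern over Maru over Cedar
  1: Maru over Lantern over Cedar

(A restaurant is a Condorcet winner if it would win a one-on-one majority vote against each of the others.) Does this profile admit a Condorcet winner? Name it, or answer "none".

Pairwise majorities:
Maru vs Lantern: Lantern wins 9–4.
Maru vs Cedar: Cedar wins 8–5.
Lantern vs Cedar: Lantern wins 10–3.
Only Lantern has no losses; Lantern is the Condorcet winner.

Lantern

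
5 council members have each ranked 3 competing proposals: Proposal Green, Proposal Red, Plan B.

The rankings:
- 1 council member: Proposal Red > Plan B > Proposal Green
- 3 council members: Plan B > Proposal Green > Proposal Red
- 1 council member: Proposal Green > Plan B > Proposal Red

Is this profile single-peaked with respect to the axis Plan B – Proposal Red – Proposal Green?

Axis positions: Plan B=1, Proposal Red=2, Proposal Green=3.
Ballot type 1 (peak Proposal Red at position 2): ranking walks positions 2-1-3, expanding outward from the peak — single-peaked.
Ballot type 2: ranking walks positions 1-3-2; Proposal Green is ranked above Proposal Red even though Proposal Red lies between Proposal Green and the peak Plan B on the axis — preferences dip and rise again. Not single-peaked.
Ballot type 3: ranking walks positions 3-1-2; Plan B is ranked above Proposal Red even though Proposal Red lies between Plan B and the peak Proposal Green on the axis — preferences dip and rise again. Not single-peaked.
Ballot type 2 violates single-peakedness, so the profile is not single-peaked on this axis.

no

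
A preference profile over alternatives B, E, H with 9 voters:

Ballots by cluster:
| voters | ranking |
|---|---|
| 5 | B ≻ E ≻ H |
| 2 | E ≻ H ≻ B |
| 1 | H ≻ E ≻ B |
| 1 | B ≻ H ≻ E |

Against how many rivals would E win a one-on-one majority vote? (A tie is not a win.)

E against each rival (9 voters):
E vs B: B wins 6–3.
E vs H: 7 to 2, E.
E beats H; loses to B — 1 pairwise win.

1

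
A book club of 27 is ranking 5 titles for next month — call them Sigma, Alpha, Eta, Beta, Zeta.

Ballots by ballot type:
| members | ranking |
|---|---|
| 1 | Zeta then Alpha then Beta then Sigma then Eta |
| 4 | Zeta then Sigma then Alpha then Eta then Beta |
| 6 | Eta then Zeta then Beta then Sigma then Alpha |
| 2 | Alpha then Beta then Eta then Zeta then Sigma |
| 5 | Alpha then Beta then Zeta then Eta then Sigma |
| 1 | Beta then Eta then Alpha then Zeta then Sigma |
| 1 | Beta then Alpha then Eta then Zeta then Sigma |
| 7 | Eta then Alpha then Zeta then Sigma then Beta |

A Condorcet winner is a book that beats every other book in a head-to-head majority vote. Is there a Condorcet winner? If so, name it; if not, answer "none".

Eta

Check each pair by majority over 27 ballots:
Sigma vs Alpha: Alpha wins 17–10.
Sigma vs Eta: Sigma preferred on 1+4 = 5 ballots; Eta wins 22–5.
Sigma vs Beta: 4+7 = 11 for Sigma, 16 for Beta — Beta by 16–11.
Sigma vs Zeta: Sigma is ranked higher on 0 ballots, Zeta on 27. Zeta wins 27–0.
Alpha vs Eta: Alpha preferred on 1+4+2+5+1 = 13 ballots; Eta wins 14–13.
Alpha vs Beta: 1+4+2+5+7 = 19 for Alpha, 8 for Beta — Alpha by 19–8.
Alpha vs Zeta: Alpha wins 16–11.
Eta vs Beta: Eta, 17–10.
Eta vs Zeta: Eta wins 17–10.
Beta–Zeta: Zeta 18–9.
Eta wins every pairwise contest, so Eta is the Condorcet winner.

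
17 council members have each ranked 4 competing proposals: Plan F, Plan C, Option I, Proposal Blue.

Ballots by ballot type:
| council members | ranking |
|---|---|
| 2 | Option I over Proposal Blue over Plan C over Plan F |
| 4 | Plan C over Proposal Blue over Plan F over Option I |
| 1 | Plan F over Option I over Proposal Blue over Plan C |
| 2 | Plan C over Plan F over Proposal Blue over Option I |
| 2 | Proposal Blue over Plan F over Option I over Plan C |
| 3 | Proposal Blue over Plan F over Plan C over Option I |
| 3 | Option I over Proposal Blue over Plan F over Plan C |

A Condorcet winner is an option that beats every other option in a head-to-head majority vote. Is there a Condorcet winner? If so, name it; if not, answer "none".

Check each pair by majority over 17 ballots:
Plan F vs Plan C: 9 to 8, Plan F.
Plan F vs Option I: 12 to 5, Plan F.
Plan F vs Proposal Blue: 1+2 = 3 for Plan F, 14 for Proposal Blue — Proposal Blue by 14–3.
Plan C vs Option I: 9 to 8, Plan C.
Plan C vs Proposal Blue: Plan C is ranked higher on 4+2 = 6 ballots, Proposal Blue on 11. Proposal Blue wins 11–6.
Option I vs Proposal Blue: Option I is ranked higher on 2+1+3 = 6 ballots, Proposal Blue on 11. Proposal Blue wins 11–6.
Only Proposal Blue has no losses; Proposal Blue is the Condorcet winner.

Proposal Blue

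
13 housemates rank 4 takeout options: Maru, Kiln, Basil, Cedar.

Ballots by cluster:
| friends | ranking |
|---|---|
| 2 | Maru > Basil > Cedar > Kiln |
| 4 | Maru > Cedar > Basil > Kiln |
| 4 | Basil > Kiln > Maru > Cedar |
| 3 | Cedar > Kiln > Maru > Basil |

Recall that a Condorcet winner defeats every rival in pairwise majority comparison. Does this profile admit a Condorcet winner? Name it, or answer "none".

none

Check each pair by majority over 13 ballots:
Maru vs Kiln: Maru is ranked higher on 2+4 = 6 ballots, Kiln on 7. Kiln wins 7–6.
Maru vs Basil: Maru is ranked higher on 2+4+3 = 9 ballots, Basil on 4. Maru wins 9–4.
Maru vs Cedar: Maru preferred on 2+4+4 = 10 ballots; Maru wins 10–3.
Kiln vs Basil: Kiln preferred on 3 ballots; Basil wins 10–3.
Kiln vs Cedar: 4 to 9, Cedar.
Basil vs Cedar: Basil is ranked higher on 2+4 = 6 ballots, Cedar on 7. Cedar wins 7–6.
No restaurant is unbeaten: Maru loses to Kiln; Kiln loses to Basil; Basil loses to Maru; Cedar loses to Maru. In particular Maru beats Basil beats Kiln beats Maru is a majority cycle — no Condorcet winner exists.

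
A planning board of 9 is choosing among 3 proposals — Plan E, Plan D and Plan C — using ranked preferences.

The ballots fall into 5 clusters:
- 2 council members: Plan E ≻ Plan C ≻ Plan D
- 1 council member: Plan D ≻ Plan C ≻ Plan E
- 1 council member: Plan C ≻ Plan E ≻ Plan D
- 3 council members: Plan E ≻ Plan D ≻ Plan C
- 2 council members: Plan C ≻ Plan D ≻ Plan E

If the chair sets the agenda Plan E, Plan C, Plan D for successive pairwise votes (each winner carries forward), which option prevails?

Plan E

Round 1: Plan E vs Plan C — 5–4, Plan E advances.
Round 2: Plan E vs Plan D — 6–3, Plan E advances.
The agenda winner is Plan E.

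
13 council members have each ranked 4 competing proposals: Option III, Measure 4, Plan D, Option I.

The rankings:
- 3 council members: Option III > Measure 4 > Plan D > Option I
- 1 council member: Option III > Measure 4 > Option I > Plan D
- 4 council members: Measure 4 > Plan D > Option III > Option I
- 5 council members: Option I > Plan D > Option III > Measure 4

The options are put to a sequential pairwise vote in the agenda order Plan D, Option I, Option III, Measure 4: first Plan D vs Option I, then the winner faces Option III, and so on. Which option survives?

Measure 4

Round 1: Plan D vs Option I — 7–6, Plan D advances.
Round 2: Plan D vs Option III — 9–4, Plan D advances.
Round 3: Plan D vs Measure 4 — 5–8, Measure 4 advances.
The agenda winner is Measure 4.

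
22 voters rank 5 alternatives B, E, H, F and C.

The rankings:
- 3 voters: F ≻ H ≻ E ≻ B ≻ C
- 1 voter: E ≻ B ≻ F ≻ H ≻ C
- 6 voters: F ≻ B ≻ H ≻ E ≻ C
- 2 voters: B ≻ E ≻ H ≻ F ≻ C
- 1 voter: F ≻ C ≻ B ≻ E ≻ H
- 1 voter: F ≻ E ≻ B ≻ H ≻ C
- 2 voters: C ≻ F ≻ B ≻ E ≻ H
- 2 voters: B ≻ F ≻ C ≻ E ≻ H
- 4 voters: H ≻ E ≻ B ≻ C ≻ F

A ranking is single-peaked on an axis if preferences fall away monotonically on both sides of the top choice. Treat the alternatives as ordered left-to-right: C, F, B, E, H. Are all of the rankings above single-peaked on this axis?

no

Axis positions: C=1, F=2, B=3, E=4, H=5.
Ballot type 1: ranking walks positions 2-5-4-3-1; H is ranked above B even though B lies between H and the peak F on the axis — preferences dip and rise again. Not single-peaked.
Ballot type 2 (peak E at position 4): ranking walks positions 4-3-2-5-1, expanding outward from the peak — single-peaked.
Ballot type 3: ranking walks positions 2-3-5-4-1; H is ranked above E even though E lies between H and the peak F on the axis — preferences dip and rise again. Not single-peaked.
Ballot type 4 (peak B at position 3): ranking walks positions 3-4-5-2-1, expanding outward from the peak — single-peaked.
Ballot type 5 (peak F at position 2): ranking walks positions 2-1-3-4-5, expanding outward from the peak — single-peaked.
Ballot type 6: ranking walks positions 2-4-3-5-1; E is ranked above B even though B lies between E and the peak F on the axis — preferences dip and rise again. Not single-peaked.
Ballot type 7 (peak C at position 1): ranking walks positions 1-2-3-4-5, expanding outward from the peak — single-peaked.
Ballot type 8 (peak B at position 3): ranking walks positions 3-2-1-4-5, expanding outward from the peak — single-peaked.
Ballot type 9: ranking walks positions 5-4-3-1-2; C is ranked above F even though F lies between C and the peak H on the axis — preferences dip and rise again. Not single-peaked.
Ballot type 1 violates single-peakedness, so the profile is not single-peaked on this axis.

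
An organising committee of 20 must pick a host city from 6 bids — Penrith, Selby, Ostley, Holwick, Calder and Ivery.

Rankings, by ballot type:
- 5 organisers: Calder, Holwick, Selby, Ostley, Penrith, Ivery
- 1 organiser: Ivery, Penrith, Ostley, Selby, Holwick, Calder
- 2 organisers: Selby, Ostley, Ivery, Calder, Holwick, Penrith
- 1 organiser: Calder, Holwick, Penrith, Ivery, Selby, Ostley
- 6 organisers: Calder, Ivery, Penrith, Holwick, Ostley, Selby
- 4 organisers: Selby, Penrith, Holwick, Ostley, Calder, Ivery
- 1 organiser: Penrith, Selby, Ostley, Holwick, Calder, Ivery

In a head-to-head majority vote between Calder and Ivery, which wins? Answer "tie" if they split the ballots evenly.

Calder

Ballots ranking Calder above Ivery: 5 + 1 + 6 + 4 + 1 = 17.
Ballots ranking Ivery above Calder: 20 − 17 = 3.
Calder wins the head-to-head 17–3.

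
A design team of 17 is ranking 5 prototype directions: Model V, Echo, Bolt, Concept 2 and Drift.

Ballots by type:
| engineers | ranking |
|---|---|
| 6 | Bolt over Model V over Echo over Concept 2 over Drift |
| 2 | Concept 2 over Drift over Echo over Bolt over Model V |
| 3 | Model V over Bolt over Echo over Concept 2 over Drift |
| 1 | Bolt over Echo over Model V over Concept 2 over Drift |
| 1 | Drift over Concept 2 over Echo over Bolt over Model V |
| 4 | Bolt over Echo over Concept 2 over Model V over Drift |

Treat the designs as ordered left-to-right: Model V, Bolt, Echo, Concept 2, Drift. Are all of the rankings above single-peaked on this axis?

yes

Axis positions: Model V=1, Bolt=2, Echo=3, Concept 2=4, Drift=5.
Type 1 (peak Bolt at position 2): ranking walks positions 2-1-3-4-5, expanding outward from the peak — single-peaked.
Type 2 (peak Concept 2 at position 4): ranking walks positions 4-5-3-2-1, expanding outward from the peak — single-peaked.
Type 3 (peak Model V at position 1): ranking walks positions 1-2-3-4-5, expanding outward from the peak — single-peaked.
Type 4 (peak Bolt at position 2): ranking walks positions 2-3-1-4-5, expanding outward from the peak — single-peaked.
Type 5 (peak Drift at position 5): ranking walks positions 5-4-3-2-1, expanding outward from the peak — single-peaked.
Type 6 (peak Bolt at position 2): ranking walks positions 2-3-4-1-5, expanding outward from the peak — single-peaked.
Every ranking is single-peaked on this axis.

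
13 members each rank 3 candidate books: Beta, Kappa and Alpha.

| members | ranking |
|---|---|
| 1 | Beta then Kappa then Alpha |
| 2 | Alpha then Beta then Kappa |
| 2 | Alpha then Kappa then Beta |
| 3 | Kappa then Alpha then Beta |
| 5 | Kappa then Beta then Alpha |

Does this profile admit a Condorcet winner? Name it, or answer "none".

Kappa

Pairwise majorities:
Beta–Kappa: Kappa 10–3.
Beta vs Alpha: 6 to 7, Alpha.
Kappa vs Alpha: Kappa preferred on 1+3+5 = 9 ballots; Kappa wins 9–4.
Kappa beats each of Beta, Alpha — Kappa is the Condorcet winner.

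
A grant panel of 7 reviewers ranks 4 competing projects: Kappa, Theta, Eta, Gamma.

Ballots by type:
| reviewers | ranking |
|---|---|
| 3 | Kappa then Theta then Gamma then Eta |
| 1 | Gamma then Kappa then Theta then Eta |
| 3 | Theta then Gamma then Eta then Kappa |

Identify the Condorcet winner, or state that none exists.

Pairwise majorities:
Kappa vs Theta: 4 to 3, Kappa.
Kappa vs Eta: 4 to 3, Kappa.
Kappa vs Gamma: Kappa preferred on 3 ballots; Gamma wins 4–3.
Theta vs Eta: Theta is ranked higher on 3+1+3 = 7 ballots, Eta on 0. Theta wins 7–0.
Theta vs Gamma: Theta preferred on 3+3 = 6 ballots; Theta wins 6–1.
Eta vs Gamma: Eta preferred on 0 ballots; Gamma wins 7–0.
No project is unbeaten: Kappa loses to Gamma; Theta loses to Kappa; Eta loses to Kappa; Gamma loses to Theta. In particular Kappa beats Theta beats Gamma beats Kappa is a majority cycle — no Condorcet winner exists.

none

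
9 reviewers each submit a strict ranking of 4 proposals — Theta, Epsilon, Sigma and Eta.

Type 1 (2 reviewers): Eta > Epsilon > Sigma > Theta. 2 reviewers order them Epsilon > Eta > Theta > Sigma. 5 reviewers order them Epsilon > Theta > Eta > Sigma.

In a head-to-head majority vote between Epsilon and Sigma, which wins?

Epsilon

Ballots ranking Epsilon above Sigma: 2 + 2 + 5 = 9.
Ballots ranking Sigma above Epsilon: 9 − 9 = 0.
Epsilon wins the head-to-head 9–0.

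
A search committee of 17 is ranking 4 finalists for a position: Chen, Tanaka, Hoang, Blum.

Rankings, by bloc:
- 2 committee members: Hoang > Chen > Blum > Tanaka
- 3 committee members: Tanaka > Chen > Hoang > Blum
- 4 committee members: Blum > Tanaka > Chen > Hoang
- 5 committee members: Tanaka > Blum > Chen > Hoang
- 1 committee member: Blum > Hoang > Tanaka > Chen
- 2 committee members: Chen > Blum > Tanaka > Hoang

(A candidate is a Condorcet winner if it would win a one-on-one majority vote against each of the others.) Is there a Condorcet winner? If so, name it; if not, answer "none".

Blum

Pairwise majorities:
Chen vs Tanaka: Tanaka wins 13–4.
Chen vs Hoang: Chen wins 14–3.
Chen vs Blum: Blum wins 10–7.
Tanaka–Hoang: Tanaka 14–3.
Tanaka vs Blum: Blum, 9–8.
Hoang–Blum: Blum 12–5.
Only Blum has no losses; Blum is the Condorcet winner.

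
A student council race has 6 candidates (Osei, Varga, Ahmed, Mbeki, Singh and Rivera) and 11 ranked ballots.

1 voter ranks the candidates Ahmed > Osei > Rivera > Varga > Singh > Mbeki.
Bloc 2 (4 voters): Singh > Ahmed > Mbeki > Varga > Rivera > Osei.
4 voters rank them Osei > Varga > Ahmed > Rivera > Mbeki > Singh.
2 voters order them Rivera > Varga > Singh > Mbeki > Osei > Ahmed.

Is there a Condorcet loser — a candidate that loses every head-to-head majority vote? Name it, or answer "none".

Head-to-head results (11 voters):
Osei vs Varga: 1+4 = 5 for Osei, 6 for Varga — Varga by 6–5.
Osei vs Ahmed: Osei wins 6–5.
Osei vs Mbeki: 1+4 = 5 for Osei, 6 for Mbeki — Mbeki by 6–5.
Osei–Singh: Singh 6–5.
Osei vs Rivera: 5 to 6, Rivera.
Varga vs Ahmed: Varga preferred on 4+2 = 6 ballots; Varga wins 6–5.
Varga–Mbeki: Varga 7–4.
Varga vs Singh: Varga wins 7–4.
Varga vs Rivera: Varga, 8–3.
Ahmed–Mbeki: Ahmed 9–2.
Ahmed vs Singh: Singh, 6–5.
Ahmed vs Rivera: Ahmed preferred on 1+4+4 = 9 ballots; Ahmed wins 9–2.
Mbeki vs Singh: Singh, 7–4.
Mbeki–Rivera: Rivera 7–4.
Singh vs Rivera: 4 to 7, Rivera.
Each candidate has at least one pairwise win (Osei beats Ahmed; Varga beats Osei; Ahmed beats Mbeki; Mbeki beats Osei; Singh beats Osei; Rivera beats Osei) — no Condorcet loser.

none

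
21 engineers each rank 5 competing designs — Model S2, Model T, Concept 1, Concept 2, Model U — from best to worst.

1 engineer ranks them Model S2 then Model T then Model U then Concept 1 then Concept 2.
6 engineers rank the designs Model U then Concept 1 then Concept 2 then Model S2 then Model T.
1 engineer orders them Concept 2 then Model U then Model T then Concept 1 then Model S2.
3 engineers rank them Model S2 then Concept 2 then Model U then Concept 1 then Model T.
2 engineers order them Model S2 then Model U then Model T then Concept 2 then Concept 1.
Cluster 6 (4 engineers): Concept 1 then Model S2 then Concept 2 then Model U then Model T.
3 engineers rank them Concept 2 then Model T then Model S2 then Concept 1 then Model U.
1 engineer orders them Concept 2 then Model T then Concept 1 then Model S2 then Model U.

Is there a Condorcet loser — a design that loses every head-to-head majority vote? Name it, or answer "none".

Pairwise majorities:
Model S2 vs Model T: Model S2 wins 16–5.
Model S2 vs Concept 1: Model S2 is ranked higher on 1+3+2+3 = 9 ballots, Concept 1 on 12. Concept 1 wins 12–9.
Model S2 vs Concept 2: Model S2 preferred on 1+3+2+4 = 10 ballots; Concept 2 wins 11–10.
Model S2–Model U: Model S2 14–7.
Model T vs Concept 1: Concept 1, 13–8.
Model T vs Concept 2: 3 to 18, Concept 2.
Model T vs Model U: Model T is ranked higher on 1+3+1 = 5 ballots, Model U on 16. Model U wins 16–5.
Concept 1 vs Concept 2: Concept 1 preferred on 1+6+4 = 11 ballots; Concept 1 wins 11–10.
Concept 1 vs Model U: Model U, 13–8.
Concept 2–Model U: Concept 2 12–9.
Only Model T has no wins; Model T is the Condorcet loser.

Model T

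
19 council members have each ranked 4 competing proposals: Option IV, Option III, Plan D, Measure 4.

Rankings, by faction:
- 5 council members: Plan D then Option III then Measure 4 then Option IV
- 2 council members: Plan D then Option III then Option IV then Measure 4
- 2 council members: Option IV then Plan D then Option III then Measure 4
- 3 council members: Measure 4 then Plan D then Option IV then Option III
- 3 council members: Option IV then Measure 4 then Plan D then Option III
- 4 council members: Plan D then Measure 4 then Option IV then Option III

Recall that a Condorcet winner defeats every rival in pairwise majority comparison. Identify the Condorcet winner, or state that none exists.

Check each pair by majority over 19 ballots:
Option IV–Option III: Option IV 12–7.
Option IV vs Plan D: Plan D wins 14–5.
Option IV–Measure 4: Measure 4 12–7.
Option III–Plan D: Plan D 19–0.
Option III vs Measure 4: Measure 4, 10–9.
Plan D vs Measure 4: Plan D wins 13–6.
Plan D wins every pairwise contest, so Plan D is the Condorcet winner.

Plan D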